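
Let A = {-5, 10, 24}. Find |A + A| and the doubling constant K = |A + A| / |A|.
K = |A + A| / |A| = 6/3 = 2

Enumerate A + A = {a + b : a, b ∈ A}. With |A| = 3, there are |A|^2 = 9 ordered sum pairs; collecting distinct values, A + A = {-10, 5, 19, 20, 34, 48}, so |A + A| = 6. Thus K = 6/3 = 2. For comparison, the minimum possible |A + A| over all 3-element sets is 2·3 − 1 = 5 (so min K = 5/3), attained only by arithmetic progressions.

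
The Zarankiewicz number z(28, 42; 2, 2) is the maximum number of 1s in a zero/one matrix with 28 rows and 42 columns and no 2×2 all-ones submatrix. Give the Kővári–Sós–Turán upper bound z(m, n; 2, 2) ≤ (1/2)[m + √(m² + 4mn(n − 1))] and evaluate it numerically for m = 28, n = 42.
z(28, 42; 2, 2) ≤ (1/2)[28 + √(28² + 4·28·42·41)] = (1/2)[28 + √193648] = 234.0273

Kővári–Sós–Turán: let r_1, ..., r_28 be the row sums and z = Σ r_i the total number of 1s. Each pair of columns can share at most one row with both entries 1 (else a 2×2 all-ones block appears), so Σ_i C(r_i, 2) ≤ C(42, 2) = 861. By convexity Σ_i C(r_i, 2) ≥ 28·C(z/28, 2) = z(z − 28)/(2·28), giving z² − 28z − 28·42·41 ≤ 0 and hence z ≤ (1/2)[28 + √(784 + 4·48216)] = (1/2)[28 + √193648] ≈ (1/2)(28 + 440.0545) = 234.0273.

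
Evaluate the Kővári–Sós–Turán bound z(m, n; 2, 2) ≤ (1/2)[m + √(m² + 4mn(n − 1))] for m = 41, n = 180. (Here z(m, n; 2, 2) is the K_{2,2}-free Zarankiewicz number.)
z(41, 180; 2, 2) ≤ (1/2)[41 + √(41² + 4·41·180·179)] = (1/2)[41 + √5285761] = 1170.0391

Kővári–Sós–Turán: let r_1, ..., r_41 be the row sums and z = Σ r_i the total number of 1s. Each pair of columns can share at most one row with both entries 1 (else a 2×2 all-ones block appears), so Σ_i C(r_i, 2) ≤ C(180, 2) = 16110. By convexity Σ_i C(r_i, 2) ≥ 41·C(z/41, 2) = z(z − 41)/(2·41), giving z² − 41z − 41·180·179 ≤ 0 and hence z ≤ (1/2)[41 + √(1681 + 4·1321020)] = (1/2)[41 + √5285761] ≈ (1/2)(41 + 2299.0783) = 1170.0391.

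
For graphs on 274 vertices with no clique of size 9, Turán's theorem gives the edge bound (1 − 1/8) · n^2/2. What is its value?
Turán density bound = (7/8) · 274^2/2 = 131383/4 ≈ 32845.75

Turán's theorem: ex(n, K_{r+1}) is achieved by the complete r-partite Turán graph T(n, r) with parts as balanced as possible, and is at most (1 − 1/r) · n^2/2. For r = 8, n = 274: the density bound is (7/8) · 75076/2 = 131383/4 ≈ 32845.75. The integer-valued extremum is e(T(274, 8)) = 32845, which is strictly less than the density bound 131383/4 since 8 ∤ 274 (the parts of T(274, 8) cannot all be equal).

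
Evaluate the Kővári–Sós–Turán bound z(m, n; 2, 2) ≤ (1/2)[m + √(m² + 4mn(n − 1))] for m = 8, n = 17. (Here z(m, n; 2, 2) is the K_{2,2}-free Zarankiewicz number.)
z(8, 17; 2, 2) ≤ (1/2)[8 + √(8² + 4·8·17·16)] = (1/2)[8 + √8768] = 50.8188

Kővári–Sós–Turán: let r_1, ..., r_8 be the row sums and z = Σ r_i the total number of 1s. Each pair of columns can share at most one row with both entries 1 (else a 2×2 all-ones block appears), so Σ_i C(r_i, 2) ≤ C(17, 2) = 136. By convexity Σ_i C(r_i, 2) ≥ 8·C(z/8, 2) = z(z − 8)/(2·8), giving z² − 8z − 8·17·16 ≤ 0 and hence z ≤ (1/2)[8 + √(64 + 4·2176)] = (1/2)[8 + √8768] ≈ (1/2)(8 + 93.6376) = 50.8188.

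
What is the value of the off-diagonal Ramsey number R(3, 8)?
R(3, 8) = 28

Lower bound: an explicit 2-colouring of K_{27} (typically a Paley-type or other structured construction) avoids a red K_3 and a blue K_8, showing R(3, 8) > 27.
Upper bound: the simple Erdős–Szekeres recurrence only gives R(3, 8) ≤ 31; the tight bound R(3, 8) ≤ 28 requires a sharper case analysis (or computer search) of 2-colourings of K_{28}.
Hence R(3, 8) = 28.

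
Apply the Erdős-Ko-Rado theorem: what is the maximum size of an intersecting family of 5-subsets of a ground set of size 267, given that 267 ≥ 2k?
max |F| = C(266, 4) = 203927570

Erdős-Ko-Rado (1961): when n ≥ 2k, max |F| = C(n−1, k−1). The bound is attained by the star {A : i ∈ A} for any fixed i ∈ [n]. Here C(267−1, 5−1) = C(266, 4) = 203927570.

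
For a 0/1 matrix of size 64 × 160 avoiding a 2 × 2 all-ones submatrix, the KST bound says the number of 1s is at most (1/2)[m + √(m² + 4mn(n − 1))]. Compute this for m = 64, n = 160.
z(64, 160; 2, 2) ≤ (1/2)[64 + √(64² + 4·64·160·159)] = (1/2)[64 + √6516736] = 1308.3949

Kővári–Sós–Turán: let r_1, ..., r_64 be the row sums and z = Σ r_i the total number of 1s. Each pair of columns can share at most one row with both entries 1 (else a 2×2 all-ones block appears), so Σ_i C(r_i, 2) ≤ C(160, 2) = 12720. By convexity Σ_i C(r_i, 2) ≥ 64·C(z/64, 2) = z(z − 64)/(2·64), giving z² − 64z − 64·160·159 ≤ 0 and hence z ≤ (1/2)[64 + √(4096 + 4·1628160)] = (1/2)[64 + √6516736] ≈ (1/2)(64 + 2552.7898) = 1308.3949.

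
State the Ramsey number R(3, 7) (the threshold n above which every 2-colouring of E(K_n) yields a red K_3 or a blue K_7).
R(3, 7) = 23

Lower bound: an explicit 2-colouring of K_{22} (typically a Paley-type or other structured construction) avoids a red K_3 and a blue K_7, showing R(3, 7) > 22.
Upper bound: the simple Erdős–Szekeres recurrence only gives R(3, 7) ≤ 25; the tight bound R(3, 7) ≤ 23 requires a sharper case analysis (or computer search) of 2-colourings of K_{23}.
Hence R(3, 7) = 23.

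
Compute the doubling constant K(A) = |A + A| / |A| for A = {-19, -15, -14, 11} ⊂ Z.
K = |A + A| / |A| = 10/4 = 5/2

Enumerate A + A = {a + b : a, b ∈ A}. With |A| = 4, there are |A|^2 = 16 ordered sum pairs; collecting distinct values, A + A = {-38, -34, -33, -30, -29, -28, -8, -4, -3, 22}, so |A + A| = 10. Thus K = 10/4 = 5/2. For comparison, the minimum possible |A + A| over all 4-element sets is 2·4 − 1 = 7 (so min K = 7/4), attained only by arithmetic progressions.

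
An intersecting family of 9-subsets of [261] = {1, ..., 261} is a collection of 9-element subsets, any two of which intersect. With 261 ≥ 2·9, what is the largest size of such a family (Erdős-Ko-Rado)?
max |F| = C(260, 8) = 464557848245920

Erdős-Ko-Rado (1961): when n ≥ 2k, max |F| = C(n−1, k−1). The bound is attained by the star {A : i ∈ A} for any fixed i ∈ [n]. Here C(261−1, 9−1) = C(260, 8) = 464557848245920.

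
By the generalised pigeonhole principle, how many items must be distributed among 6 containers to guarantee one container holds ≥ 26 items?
n = (26 − 1)·6 + 1 = 151

By the generalised pigeonhole principle, to guarantee some box contains ≥ r objects we need more than (r − 1) · k objects total. Threshold: n = (r − 1) · k + 1. With r = 26 and k = 6: n = 25 · 6 + 1 = 150 + 1 = 151. For n = 150 = 25 · 6, we can put exactly 25 objects in every box, avoiding 26 in any single one — so 151 is tight.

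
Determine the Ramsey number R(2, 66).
R(2, 66) = 66

R(2, k) = k for all k ≥ 2: in a 2-colouring of K_k, either some edge is red (a red K_2) or all edges are blue (a blue K_k). And K_{65} coloured all-blue has no blue K_66, so R(2, 66) > 65. Hence R(2, 66) = 66.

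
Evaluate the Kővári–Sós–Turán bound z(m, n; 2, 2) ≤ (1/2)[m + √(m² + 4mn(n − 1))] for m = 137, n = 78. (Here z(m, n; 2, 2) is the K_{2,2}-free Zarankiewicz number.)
z(137, 78; 2, 2) ≤ (1/2)[137 + √(137² + 4·137·78·77)] = (1/2)[137 + √3310057] = 978.1781

Kővári–Sós–Turán: let r_1, ..., r_137 be the row sums and z = Σ r_i the total number of 1s. Each pair of columns can share at most one row with both entries 1 (else a 2×2 all-ones block appears), so Σ_i C(r_i, 2) ≤ C(78, 2) = 3003. By convexity Σ_i C(r_i, 2) ≥ 137·C(z/137, 2) = z(z − 137)/(2·137), giving z² − 137z − 137·78·77 ≤ 0 and hence z ≤ (1/2)[137 + √(18769 + 4·822822)] = (1/2)[137 + √3310057] ≈ (1/2)(137 + 1819.3562) = 978.1781.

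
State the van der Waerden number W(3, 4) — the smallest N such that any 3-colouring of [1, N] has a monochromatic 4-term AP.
W(3, 4) = 293

This is a classical value, W(3, 4) = 293, established by combining an explicit 3-colouring of {1, ..., 292} with no monochromatic 4-AP (giving the lower bound W(3, 4) > 292) and a finite case analysis / exhaustive computer search showing every 3-colouring of {1, ..., 293} has such an AP.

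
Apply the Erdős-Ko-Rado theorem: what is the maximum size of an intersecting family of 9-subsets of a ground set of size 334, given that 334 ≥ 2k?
max |F| = C(333, 8) = 3445393434665391

Erdős-Ko-Rado (1961): when n ≥ 2k, max |F| = C(n−1, k−1). The bound is attained by the star {A : i ∈ A} for any fixed i ∈ [n]. Here C(334−1, 9−1) = C(333, 8) = 3445393434665391.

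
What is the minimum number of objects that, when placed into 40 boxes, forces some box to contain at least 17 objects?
n = (17 − 1)·40 + 1 = 641

By the generalised pigeonhole principle, to guarantee some box contains ≥ r objects we need more than (r − 1) · k objects total. Threshold: n = (r − 1) · k + 1. With r = 17 and k = 40: n = 16 · 40 + 1 = 640 + 1 = 641. For n = 640 = 16 · 40, we can put exactly 16 objects in every box, avoiding 17 in any single one — so 641 is tight.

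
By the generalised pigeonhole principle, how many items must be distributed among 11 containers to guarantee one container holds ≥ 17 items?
n = (17 − 1)·11 + 1 = 177

By the generalised pigeonhole principle, to guarantee some box contains ≥ r objects we need more than (r − 1) · k objects total. Threshold: n = (r − 1) · k + 1. With r = 17 and k = 11: n = 16 · 11 + 1 = 176 + 1 = 177. For n = 176 = 16 · 11, we can put exactly 16 objects in every box, avoiding 17 in any single one — so 177 is tight.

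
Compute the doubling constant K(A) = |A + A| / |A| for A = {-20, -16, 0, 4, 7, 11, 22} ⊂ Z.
K = |A + A| / |A| = 24/7

Enumerate A + A = {a + b : a, b ∈ A}. With |A| = 7, there are |A|^2 = 49 ordered sum pairs; collecting distinct values, A + A = {-40, -36, -32, -20, -16, -13, -12, -9, -5, 0, 2, 4, 6, 7, 8, 11, 14, 15, 18, 22, 26, 29, 33, 44}, so |A + A| = 24. Thus K = 24/7. For comparison, the minimum possible |A + A| over all 7-element sets is 2·7 − 1 = 13 (so min K = 13/7), attained only by arithmetic progressions.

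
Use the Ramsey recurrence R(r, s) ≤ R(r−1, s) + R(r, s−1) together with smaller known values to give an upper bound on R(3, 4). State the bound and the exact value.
R(3, 4) ≤ R(2, 4) + R(3, 3) = 4 + 6 = 10; exact value R(3, 4) = 9.

The Erdős–Szekeres recurrence R(r, s) ≤ R(r−1, s) + R(r, s−1) applied to (r, s) = (3, 4) gives
  R(3, 4) ≤ R(2, 4) + R(3, 3) = 4 + 6 = 10.
(Recall R(2, k) = k and R is symmetric.) The recurrence is not tight here (it gives 10, but the exact value is R(3, 4) = 9); the tight upper bound requires a sharper argument than the simple recurrence, combined with a lower-bound construction on K_{8}.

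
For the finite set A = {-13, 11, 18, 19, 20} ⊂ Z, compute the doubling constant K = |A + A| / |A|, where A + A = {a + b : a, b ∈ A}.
K = |A + A| / |A| = 14/5

Enumerate A + A = {a + b : a, b ∈ A}. With |A| = 5, there are |A|^2 = 25 ordered sum pairs; collecting distinct values, A + A = {-26, -2, 5, 6, 7, 22, 29, 30, 31, 36, 37, 38, 39, 40}, so |A + A| = 14. Thus K = 14/5. For comparison, the minimum possible |A + A| over all 5-element sets is 2·5 − 1 = 9 (so min K = 9/5), attained only by arithmetic progressions.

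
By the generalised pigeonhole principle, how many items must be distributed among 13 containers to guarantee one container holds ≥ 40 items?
n = (40 − 1)·13 + 1 = 508

By the generalised pigeonhole principle, to guarantee some box contains ≥ r objects we need more than (r − 1) · k objects total. Threshold: n = (r − 1) · k + 1. With r = 40 and k = 13: n = 39 · 13 + 1 = 507 + 1 = 508. For n = 507 = 39 · 13, we can put exactly 39 objects in every box, avoiding 40 in any single one — so 508 is tight.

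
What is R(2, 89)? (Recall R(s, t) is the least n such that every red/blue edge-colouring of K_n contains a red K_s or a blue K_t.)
R(2, 89) = 89

R(2, k) = k for all k ≥ 2: in a 2-colouring of K_k, either some edge is red (a red K_2) or all edges are blue (a blue K_k). And K_{88} coloured all-blue has no blue K_89, so R(2, 89) > 88. Hence R(2, 89) = 89.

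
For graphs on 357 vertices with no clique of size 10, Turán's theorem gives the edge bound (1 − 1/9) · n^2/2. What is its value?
Turán density bound = (8/9) · 357^2/2 = 56644

Turán's theorem: ex(n, K_{r+1}) is achieved by the complete r-partite Turán graph T(n, r) with parts as balanced as possible, and is at most (1 − 1/r) · n^2/2. For r = 9, n = 357: the density bound is (8/9) · 127449/2 = 56644. The integer-valued extremum is e(T(357, 9)) = 56643, which is strictly less than the density bound 56644 since 9 ∤ 357 (the parts of T(357, 9) cannot all be equal).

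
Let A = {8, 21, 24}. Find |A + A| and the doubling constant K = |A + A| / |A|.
K = |A + A| / |A| = 6/3 = 2

Enumerate A + A = {a + b : a, b ∈ A}. With |A| = 3, there are |A|^2 = 9 ordered sum pairs; collecting distinct values, A + A = {16, 29, 32, 42, 45, 48}, so |A + A| = 6. Thus K = 6/3 = 2. For comparison, the minimum possible |A + A| over all 3-element sets is 2·3 − 1 = 5 (so min K = 5/3), attained only by arithmetic progressions.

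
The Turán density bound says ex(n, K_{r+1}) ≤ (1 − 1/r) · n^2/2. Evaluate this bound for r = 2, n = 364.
Turán density bound = (1/2) · 364^2/2 = 33124

Turán's theorem: ex(n, K_{r+1}) is achieved by the complete r-partite Turán graph T(n, r) with parts as balanced as possible, and is at most (1 − 1/r) · n^2/2. For r = 2, n = 364: the density bound is (1/2) · 132496/2 = 33124. Since 2 ∣ 364, the Turán graph T(364, 2) has parts of equal size 182, and its edge count e(T(364, 2)) = 33124 attains the density bound exactly.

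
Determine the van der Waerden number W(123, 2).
W(123, 2) = 123 + 1 = 124

A 2-term AP is any pair of integers, so a monochromatic 2-AP exists iff some colour is used at least twice. With 123 colours, the colouring i ↦ i on {1, ..., 123} uses each colour once, avoiding any monochromatic pair, so W(123, 2) > 123. For {1, ..., 124}, pigeonhole forces two integers of the same colour, which form a monochromatic 2-AP. Hence W(123, 2) = 124.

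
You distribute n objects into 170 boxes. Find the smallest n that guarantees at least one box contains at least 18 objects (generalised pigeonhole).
n = (18 − 1)·170 + 1 = 2891

By the generalised pigeonhole principle, to guarantee some box contains ≥ r objects we need more than (r − 1) · k objects total. Threshold: n = (r − 1) · k + 1. With r = 18 and k = 170: n = 17 · 170 + 1 = 2890 + 1 = 2891. For n = 2890 = 17 · 170, we can put exactly 17 objects in every box, avoiding 18 in any single one — so 2891 is tight.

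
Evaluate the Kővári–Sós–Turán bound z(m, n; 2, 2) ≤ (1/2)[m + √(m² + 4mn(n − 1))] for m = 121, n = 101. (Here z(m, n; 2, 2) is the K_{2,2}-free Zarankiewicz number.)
z(121, 101; 2, 2) ≤ (1/2)[121 + √(121² + 4·121·101·100)] = (1/2)[121 + √4903041] = 1167.6406

Kővári–Sós–Turán: let r_1, ..., r_121 be the row sums and z = Σ r_i the total number of 1s. Each pair of columns can share at most one row with both entries 1 (else a 2×2 all-ones block appears), so Σ_i C(r_i, 2) ≤ C(101, 2) = 5050. By convexity Σ_i C(r_i, 2) ≥ 121·C(z/121, 2) = z(z − 121)/(2·121), giving z² − 121z − 121·101·100 ≤ 0 and hence z ≤ (1/2)[121 + √(14641 + 4·1222100)] = (1/2)[121 + √4903041] ≈ (1/2)(121 + 2214.2811) = 1167.6406.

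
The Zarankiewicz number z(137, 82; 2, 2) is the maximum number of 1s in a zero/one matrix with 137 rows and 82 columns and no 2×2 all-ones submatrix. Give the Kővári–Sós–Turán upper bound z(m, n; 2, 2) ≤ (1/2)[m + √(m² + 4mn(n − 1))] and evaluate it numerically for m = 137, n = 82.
z(137, 82; 2, 2) ≤ (1/2)[137 + √(137² + 4·137·82·81)] = (1/2)[137 + √3658585] = 1024.8714

Kővári–Sós–Turán: let r_1, ..., r_137 be the row sums and z = Σ r_i the total number of 1s. Each pair of columns can share at most one row with both entries 1 (else a 2×2 all-ones block appears), so Σ_i C(r_i, 2) ≤ C(82, 2) = 3321. By convexity Σ_i C(r_i, 2) ≥ 137·C(z/137, 2) = z(z − 137)/(2·137), giving z² − 137z − 137·82·81 ≤ 0 and hence z ≤ (1/2)[137 + √(18769 + 4·909954)] = (1/2)[137 + √3658585] ≈ (1/2)(137 + 1912.7428) = 1024.8714.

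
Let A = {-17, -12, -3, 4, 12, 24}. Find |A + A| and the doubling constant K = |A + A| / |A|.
K = |A + A| / |A| = 21/6 = 7/2

Enumerate A + A = {a + b : a, b ∈ A}. With |A| = 6, there are |A|^2 = 36 ordered sum pairs; collecting distinct values, A + A = {-34, -29, -24, -20, -15, -13, -8, -6, -5, 0, 1, 7, 8, 9, 12, 16, 21, 24, 28, 36, 48}, so |A + A| = 21. Thus K = 21/6 = 7/2. For comparison, the minimum possible |A + A| over all 6-element sets is 2·6 − 1 = 11 (so min K = 11/6), attained only by arithmetic progressions.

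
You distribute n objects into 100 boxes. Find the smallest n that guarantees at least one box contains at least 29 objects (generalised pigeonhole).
n = (29 − 1)·100 + 1 = 2801

By the generalised pigeonhole principle, to guarantee some box contains ≥ r objects we need more than (r − 1) · k objects total. Threshold: n = (r − 1) · k + 1. With r = 29 and k = 100: n = 28 · 100 + 1 = 2800 + 1 = 2801. For n = 2800 = 28 · 100, we can put exactly 28 objects in every box, avoiding 29 in any single one — so 2801 is tight.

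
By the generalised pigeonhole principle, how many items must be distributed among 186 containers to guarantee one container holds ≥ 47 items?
n = (47 − 1)·186 + 1 = 8557

By the generalised pigeonhole principle, to guarantee some box contains ≥ r objects we need more than (r − 1) · k objects total. Threshold: n = (r − 1) · k + 1. With r = 47 and k = 186: n = 46 · 186 + 1 = 8556 + 1 = 8557. For n = 8556 = 46 · 186, we can put exactly 46 objects in every box, avoiding 47 in any single one — so 8557 is tight.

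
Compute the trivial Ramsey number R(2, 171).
R(2, 171) = 171

R(2, k) = k for all k ≥ 2: in a 2-colouring of K_k, either some edge is red (a red K_2) or all edges are blue (a blue K_k). And K_{170} coloured all-blue has no blue K_171, so R(2, 171) > 170. Hence R(2, 171) = 171.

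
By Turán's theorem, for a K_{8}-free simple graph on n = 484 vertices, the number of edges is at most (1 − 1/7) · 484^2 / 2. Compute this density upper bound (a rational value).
Turán density bound = (6/7) · 484^2/2 = 702768/7 ≈ 100395.4286

Turán's theorem: ex(n, K_{r+1}) is achieved by the complete r-partite Turán graph T(n, r) with parts as balanced as possible, and is at most (1 − 1/r) · n^2/2. For r = 7, n = 484: the density bound is (6/7) · 234256/2 = 702768/7 ≈ 100395.4286. The integer-valued extremum is e(T(484, 7)) = 100395, which is strictly less than the density bound 702768/7 since 7 ∤ 484 (the parts of T(484, 7) cannot all be equal).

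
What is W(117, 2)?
W(117, 2) = 117 + 1 = 118

A 2-term AP is any pair of integers, so a monochromatic 2-AP exists iff some colour is used at least twice. With 117 colours, the colouring i ↦ i on {1, ..., 117} uses each colour once, avoiding any monochromatic pair, so W(117, 2) > 117. For {1, ..., 118}, pigeonhole forces two integers of the same colour, which form a monochromatic 2-AP. Hence W(117, 2) = 118.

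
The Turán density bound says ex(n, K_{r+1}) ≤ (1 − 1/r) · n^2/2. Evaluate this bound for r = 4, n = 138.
Turán density bound = (3/4) · 138^2/2 = 14283/2 ≈ 7141.5

Turán's theorem: ex(n, K_{r+1}) is achieved by the complete r-partite Turán graph T(n, r) with parts as balanced as possible, and is at most (1 − 1/r) · n^2/2. For r = 4, n = 138: the density bound is (3/4) · 19044/2 = 14283/2 ≈ 7141.5. The integer-valued extremum is e(T(138, 4)) = 7141, which is strictly less than the density bound 14283/2 since 4 ∤ 138 (the parts of T(138, 4) cannot all be equal).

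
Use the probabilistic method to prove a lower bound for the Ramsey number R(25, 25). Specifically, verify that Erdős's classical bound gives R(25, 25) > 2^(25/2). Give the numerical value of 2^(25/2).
2^(25/2) = 5792.6188; so R(25, 25) > 5792.6188

Colour each edge of K_n uniformly at random with red/blue. The expected number of monochromatic K_25 is C(n, 25) · 2 · 2^(−C(25,2)). If C(n, 25) · 2^(1 − C(25,2)) < 1, then with positive probability no monochromatic K_25 exists, so R(25, 25) > n. The standard estimate C(n, 25) ≤ n^25/25! shows this inequality holds whenever n ≤ 2^(25/2) (since 25! · 2^(C(25,2) − 1) > 2^(25^2/2) ≥ n^25). Hence R(25, 25) > 2^(25/2) = 5792.6188.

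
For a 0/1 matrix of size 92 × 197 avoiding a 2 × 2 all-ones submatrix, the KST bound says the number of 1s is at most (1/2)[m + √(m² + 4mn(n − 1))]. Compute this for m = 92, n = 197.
z(92, 197; 2, 2) ≤ (1/2)[92 + √(92² + 4·92·197·196)] = (1/2)[92 + √14217680] = 1931.3169

Kővári–Sós–Turán: let r_1, ..., r_92 be the row sums and z = Σ r_i the total number of 1s. Each pair of columns can share at most one row with both entries 1 (else a 2×2 all-ones block appears), so Σ_i C(r_i, 2) ≤ C(197, 2) = 19306. By convexity Σ_i C(r_i, 2) ≥ 92·C(z/92, 2) = z(z − 92)/(2·92), giving z² − 92z − 92·197·196 ≤ 0 and hence z ≤ (1/2)[92 + √(8464 + 4·3552304)] = (1/2)[92 + √14217680] ≈ (1/2)(92 + 3770.6339) = 1931.3169.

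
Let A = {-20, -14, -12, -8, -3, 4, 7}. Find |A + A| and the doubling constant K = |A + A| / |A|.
K = |A + A| / |A| = 26/7

Enumerate A + A = {a + b : a, b ∈ A}. With |A| = 7, there are |A|^2 = 49 ordered sum pairs; collecting distinct values, A + A = {-40, -34, -32, -28, -26, -24, -23, -22, -20, -17, -16, -15, -13, -11, -10, -8, -7, -6, -5, -4, -1, 1, 4, 8, 11, 14}, so |A + A| = 26. Thus K = 26/7. For comparison, the minimum possible |A + A| over all 7-element sets is 2·7 − 1 = 13 (so min K = 13/7), attained only by arithmetic progressions.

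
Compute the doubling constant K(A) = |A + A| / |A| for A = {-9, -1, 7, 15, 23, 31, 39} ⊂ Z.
K = |A + A| / |A| = 13/7

Enumerate A + A = {a + b : a, b ∈ A}. With |A| = 7, there are |A|^2 = 49 ordered sum pairs; collecting distinct values, A + A = {-18, -10, -2, 6, 14, 22, 30, 38, 46, 54, 62, 70, 78}, so |A + A| = 13. Thus K = 13/7. Here |A + A| = 2|A| − 1 = 13, the minimum possible — so K = 13/7 is minimal, which holds iff A is an arithmetic progression.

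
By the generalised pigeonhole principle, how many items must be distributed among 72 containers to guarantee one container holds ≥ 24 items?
n = (24 − 1)·72 + 1 = 1657

By the generalised pigeonhole principle, to guarantee some box contains ≥ r objects we need more than (r − 1) · k objects total. Threshold: n = (r − 1) · k + 1. With r = 24 and k = 72: n = 23 · 72 + 1 = 1656 + 1 = 1657. For n = 1656 = 23 · 72, we can put exactly 23 objects in every box, avoiding 24 in any single one — so 1657 is tight.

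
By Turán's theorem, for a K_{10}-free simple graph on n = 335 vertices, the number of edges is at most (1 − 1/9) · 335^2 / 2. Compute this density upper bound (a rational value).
Turán density bound = (8/9) · 335^2/2 = 448900/9 ≈ 49877.7778

Turán's theorem: ex(n, K_{r+1}) is achieved by the complete r-partite Turán graph T(n, r) with parts as balanced as possible, and is at most (1 − 1/r) · n^2/2. For r = 9, n = 335: the density bound is (8/9) · 112225/2 = 448900/9 ≈ 49877.7778. The integer-valued extremum is e(T(335, 9)) = 49877, which is strictly less than the density bound 448900/9 since 9 ∤ 335 (the parts of T(335, 9) cannot all be equal).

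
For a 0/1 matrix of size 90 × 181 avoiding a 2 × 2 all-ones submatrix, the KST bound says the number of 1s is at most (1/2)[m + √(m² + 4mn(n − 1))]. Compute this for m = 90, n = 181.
z(90, 181; 2, 2) ≤ (1/2)[90 + √(90² + 4·90·181·180)] = (1/2)[90 + √11736900] = 1757.958

Kővári–Sós–Turán: let r_1, ..., r_90 be the row sums and z = Σ r_i the total number of 1s. Each pair of columns can share at most one row with both entries 1 (else a 2×2 all-ones block appears), so Σ_i C(r_i, 2) ≤ C(181, 2) = 16290. By convexity Σ_i C(r_i, 2) ≥ 90·C(z/90, 2) = z(z − 90)/(2·90), giving z² − 90z − 90·181·180 ≤ 0 and hence z ≤ (1/2)[90 + √(8100 + 4·2932200)] = (1/2)[90 + √11736900] ≈ (1/2)(90 + 3425.9159) = 1757.958.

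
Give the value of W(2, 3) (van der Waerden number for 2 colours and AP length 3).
W(2, 3) = 9

Lower bound: the 2-colouring RRBBRRBB of {1, ..., 8} (R at positions {1, 2, 5, 6}, B at {3, 4, 7, 8}) contains no monochromatic 3-term AP, so W(2, 3) > 8. Upper bound: a case analysis on any 2-colouring of {1, ..., 9} forces such an AP. Hence W(2, 3) = 9.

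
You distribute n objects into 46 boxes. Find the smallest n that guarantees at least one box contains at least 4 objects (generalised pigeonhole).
n = (4 − 1)·46 + 1 = 139

By the generalised pigeonhole principle, to guarantee some box contains ≥ r objects we need more than (r − 1) · k objects total. Threshold: n = (r − 1) · k + 1. With r = 4 and k = 46: n = 3 · 46 + 1 = 138 + 1 = 139. For n = 138 = 3 · 46, we can put exactly 3 objects in every box, avoiding 4 in any single one — so 139 is tight.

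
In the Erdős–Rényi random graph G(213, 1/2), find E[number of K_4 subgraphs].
E[# K_4] = C(213, 4) · (1/2)^C(4, 2) = 83369265 / 2^6 = 1302644.765625

For each 4-subset S of vertices (there are C(213, 4) = 83369265 such S), let X_S = 1 if S induces a K_4 (all C(4, 2) = 6 edges present). Then P(X_S = 1) = (1/2)^6 = 1/64. By linearity of expectation, E[# K_4] = C(213, 4) · (1/2)^6 = 83369265 / 64 = 1302644.765625.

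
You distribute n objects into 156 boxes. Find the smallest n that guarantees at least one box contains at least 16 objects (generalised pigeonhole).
n = (16 − 1)·156 + 1 = 2341

By the generalised pigeonhole principle, to guarantee some box contains ≥ r objects we need more than (r − 1) · k objects total. Threshold: n = (r − 1) · k + 1. With r = 16 and k = 156: n = 15 · 156 + 1 = 2340 + 1 = 2341. For n = 2340 = 15 · 156, we can put exactly 15 objects in every box, avoiding 16 in any single one — so 2341 is tight.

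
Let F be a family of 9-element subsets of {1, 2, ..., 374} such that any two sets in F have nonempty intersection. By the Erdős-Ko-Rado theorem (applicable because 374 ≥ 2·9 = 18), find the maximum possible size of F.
max |F| = C(373, 8) = 8616446909018334

Erdős-Ko-Rado (1961): when n ≥ 2k, max |F| = C(n−1, k−1). The bound is attained by the star {A : i ∈ A} for any fixed i ∈ [n]. Here C(374−1, 9−1) = C(373, 8) = 8616446909018334.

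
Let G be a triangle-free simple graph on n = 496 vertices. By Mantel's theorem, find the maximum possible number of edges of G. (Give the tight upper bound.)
ex(496, K_3) = ⌊496^2/4⌋ = 61504

Mantel (1907): a triangle-free graph on n vertices has at most ⌊n^2/4⌋ edges, with equality for the complete bipartite graph K_{⌊n/2⌋, ⌈n/2⌉}. For n = 496: ⌊496^2/4⌋ = ⌊246016/4⌋ = 61504. The extremal graph is K_{248, 248}, which has 248·248 = 61504 edges.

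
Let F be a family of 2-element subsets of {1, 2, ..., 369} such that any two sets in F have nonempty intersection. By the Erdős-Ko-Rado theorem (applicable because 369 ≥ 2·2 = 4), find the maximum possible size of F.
max |F| = C(368, 1) = 368

The Erdős-Ko-Rado theorem states: for n ≥ 2k, an intersecting family of k-subsets of an n-element set has size at most C(n − 1, k − 1), with equality for 'star' families {A ⊆ [n] : |A| = k, i ∈ A} (fix an element i). For n = 369, k = 2: C(368, 1) = 368.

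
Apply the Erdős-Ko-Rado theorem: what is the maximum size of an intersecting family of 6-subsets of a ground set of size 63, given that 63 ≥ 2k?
max |F| = C(62, 5) = 6471002

Erdős-Ko-Rado (1961): when n ≥ 2k, max |F| = C(n−1, k−1). The bound is attained by the star {A : i ∈ A} for any fixed i ∈ [n]. Here C(63−1, 6−1) = C(62, 5) = 6471002.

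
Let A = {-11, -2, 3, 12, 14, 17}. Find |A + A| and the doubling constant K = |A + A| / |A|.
K = |A + A| / |A| = 18/6 = 3

Enumerate A + A = {a + b : a, b ∈ A}. With |A| = 6, there are |A|^2 = 36 ordered sum pairs; collecting distinct values, A + A = {-22, -13, -8, -4, 1, 3, 6, 10, 12, 15, 17, 20, 24, 26, 28, 29, 31, 34}, so |A + A| = 18. Thus K = 18/6 = 3. For comparison, the minimum possible |A + A| over all 6-element sets is 2·6 − 1 = 11 (so min K = 11/6), attained only by arithmetic progressions.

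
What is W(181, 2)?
W(181, 2) = 181 + 1 = 182

A 2-term AP is any pair of integers, so a monochromatic 2-AP exists iff some colour is used at least twice. With 181 colours, the colouring i ↦ i on {1, ..., 181} uses each colour once, avoiding any monochromatic pair, so W(181, 2) > 181. For {1, ..., 182}, pigeonhole forces two integers of the same colour, which form a monochromatic 2-AP. Hence W(181, 2) = 182.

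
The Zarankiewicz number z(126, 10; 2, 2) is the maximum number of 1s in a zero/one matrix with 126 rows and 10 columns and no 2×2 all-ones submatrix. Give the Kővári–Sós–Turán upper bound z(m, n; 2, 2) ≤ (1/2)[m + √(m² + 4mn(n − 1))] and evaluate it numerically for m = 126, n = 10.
z(126, 10; 2, 2) ≤ (1/2)[126 + √(126² + 4·126·10·9)] = (1/2)[126 + √61236] = 186.7295

Kővári–Sós–Turán: let r_1, ..., r_126 be the row sums and z = Σ r_i the total number of 1s. Each pair of columns can share at most one row with both entries 1 (else a 2×2 all-ones block appears), so Σ_i C(r_i, 2) ≤ C(10, 2) = 45. By convexity Σ_i C(r_i, 2) ≥ 126·C(z/126, 2) = z(z − 126)/(2·126), giving z² − 126z − 126·10·9 ≤ 0 and hence z ≤ (1/2)[126 + √(15876 + 4·11340)] = (1/2)[126 + √61236] ≈ (1/2)(126 + 247.4591) = 186.7295.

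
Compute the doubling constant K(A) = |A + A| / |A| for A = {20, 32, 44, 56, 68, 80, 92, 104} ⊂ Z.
K = |A + A| / |A| = 15/8

Enumerate A + A = {a + b : a, b ∈ A}. With |A| = 8, there are |A|^2 = 64 ordered sum pairs; collecting distinct values, A + A = {40, 52, 64, 76, 88, 100, 112, 124, 136, 148, 160, 172, 184, 196, 208}, so |A + A| = 15. Thus K = 15/8. Here |A + A| = 2|A| − 1 = 15, the minimum possible — so K = 15/8 is minimal, which holds iff A is an arithmetic progression.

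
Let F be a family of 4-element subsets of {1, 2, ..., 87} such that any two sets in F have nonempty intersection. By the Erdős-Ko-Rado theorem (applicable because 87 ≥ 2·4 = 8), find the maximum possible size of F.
max |F| = C(86, 3) = 102340

The Erdős-Ko-Rado theorem states: for n ≥ 2k, an intersecting family of k-subsets of an n-element set has size at most C(n − 1, k − 1), with equality for 'star' families {A ⊆ [n] : |A| = k, i ∈ A} (fix an element i). For n = 87, k = 4: C(86, 3) = 102340.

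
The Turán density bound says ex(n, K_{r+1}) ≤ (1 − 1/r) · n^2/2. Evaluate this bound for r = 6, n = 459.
Turán density bound = (5/6) · 459^2/2 = 351135/4 ≈ 87783.75

Turán's theorem: ex(n, K_{r+1}) is achieved by the complete r-partite Turán graph T(n, r) with parts as balanced as possible, and is at most (1 − 1/r) · n^2/2. For r = 6, n = 459: the density bound is (5/6) · 210681/2 = 351135/4 ≈ 87783.75. The integer-valued extremum is e(T(459, 6)) = 87783, which is strictly less than the density bound 351135/4 since 6 ∤ 459 (the parts of T(459, 6) cannot all be equal).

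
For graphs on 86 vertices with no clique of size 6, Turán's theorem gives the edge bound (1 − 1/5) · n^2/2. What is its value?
Turán density bound = (4/5) · 86^2/2 = 14792/5 ≈ 2958.4

Turán's theorem: ex(n, K_{r+1}) is achieved by the complete r-partite Turán graph T(n, r) with parts as balanced as possible, and is at most (1 − 1/r) · n^2/2. For r = 5, n = 86: the density bound is (4/5) · 7396/2 = 14792/5 ≈ 2958.4. The integer-valued extremum is e(T(86, 5)) = 2958, which is strictly less than the density bound 14792/5 since 5 ∤ 86 (the parts of T(86, 5) cannot all be equal).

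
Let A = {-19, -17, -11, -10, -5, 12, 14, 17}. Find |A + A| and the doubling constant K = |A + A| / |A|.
K = |A + A| / |A| = 33/8

Enumerate A + A = {a + b : a, b ∈ A}. With |A| = 8, there are |A|^2 = 64 ordered sum pairs; collecting distinct values, A + A = {-38, -36, -34, -30, -29, -28, -27, -24, -22, -21, -20, -16, -15, -10, -7, -5, -3, -2, 0, 1, 2, 3, 4, 6, 7, 9, 12, 24, 26, 28, 29, 31, 34}, so |A + A| = 33. Thus K = 33/8. For comparison, the minimum possible |A + A| over all 8-element sets is 2·8 − 1 = 15 (so min K = 15/8), attained only by arithmetic progressions.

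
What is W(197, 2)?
W(197, 2) = 197 + 1 = 198

A 2-term AP is any pair of integers, so a monochromatic 2-AP exists iff some colour is used at least twice. With 197 colours, the colouring i ↦ i on {1, ..., 197} uses each colour once, avoiding any monochromatic pair, so W(197, 2) > 197. For {1, ..., 198}, pigeonhole forces two integers of the same colour, which form a monochromatic 2-AP. Hence W(197, 2) = 198.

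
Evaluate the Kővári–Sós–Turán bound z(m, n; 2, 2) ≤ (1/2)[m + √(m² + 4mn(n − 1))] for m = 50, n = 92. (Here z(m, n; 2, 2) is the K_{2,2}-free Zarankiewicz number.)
z(50, 92; 2, 2) ≤ (1/2)[50 + √(50² + 4·50·92·91)] = (1/2)[50 + √1676900] = 672.4759

Kővári–Sós–Turán: let r_1, ..., r_50 be the row sums and z = Σ r_i the total number of 1s. Each pair of columns can share at most one row with both entries 1 (else a 2×2 all-ones block appears), so Σ_i C(r_i, 2) ≤ C(92, 2) = 4186. By convexity Σ_i C(r_i, 2) ≥ 50·C(z/50, 2) = z(z − 50)/(2·50), giving z² − 50z − 50·92·91 ≤ 0 and hence z ≤ (1/2)[50 + √(2500 + 4·418600)] = (1/2)[50 + √1676900] ≈ (1/2)(50 + 1294.9517) = 672.4759.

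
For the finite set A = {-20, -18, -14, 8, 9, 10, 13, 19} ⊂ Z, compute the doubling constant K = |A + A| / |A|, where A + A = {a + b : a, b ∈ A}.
K = |A + A| / |A| = 32/8 = 4

Enumerate A + A = {a + b : a, b ∈ A}. With |A| = 8, there are |A|^2 = 64 ordered sum pairs; collecting distinct values, A + A = {-40, -38, -36, -34, -32, -28, -12, -11, -10, -9, -8, -7, -6, -5, -4, -1, 1, 5, 16, 17, 18, 19, 20, 21, 22, 23, 26, 27, 28, 29, 32, 38}, so |A + A| = 32. Thus K = 32/8 = 4. For comparison, the minimum possible |A + A| over all 8-element sets is 2·8 − 1 = 15 (so min K = 15/8), attained only by arithmetic progressions.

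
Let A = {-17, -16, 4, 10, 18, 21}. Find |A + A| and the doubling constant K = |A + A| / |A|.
K = |A + A| / |A| = 21/6 = 7/2

Enumerate A + A = {a + b : a, b ∈ A}. With |A| = 6, there are |A|^2 = 36 ordered sum pairs; collecting distinct values, A + A = {-34, -33, -32, -13, -12, -7, -6, 1, 2, 4, 5, 8, 14, 20, 22, 25, 28, 31, 36, 39, 42}, so |A + A| = 21. Thus K = 21/6 = 7/2. For comparison, the minimum possible |A + A| over all 6-element sets is 2·6 − 1 = 11 (so min K = 11/6), attained only by arithmetic progressions.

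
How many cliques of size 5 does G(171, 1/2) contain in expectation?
E[# K_5] = C(171, 5) · (1/2)^C(5, 2) = 1148619654 / 2^10 = 574309827/512 ≈ 1121698.880859

For each 5-subset S of vertices (there are C(171, 5) = 1148619654 such S), let X_S = 1 if S induces a K_5 (all C(5, 2) = 10 edges present). Then P(X_S = 1) = (1/2)^10 = 1/1024. By linearity of expectation, E[# K_5] = C(171, 5) · (1/2)^10 = 1148619654 / 1024 = 574309827/512 ≈ 1121698.880859.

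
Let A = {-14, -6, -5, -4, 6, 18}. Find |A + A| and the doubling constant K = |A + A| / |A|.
K = |A + A| / |A| = 18/6 = 3

Enumerate A + A = {a + b : a, b ∈ A}. With |A| = 6, there are |A|^2 = 36 ordered sum pairs; collecting distinct values, A + A = {-28, -20, -19, -18, -12, -11, -10, -9, -8, 0, 1, 2, 4, 12, 13, 14, 24, 36}, so |A + A| = 18. Thus K = 18/6 = 3. For comparison, the minimum possible |A + A| over all 6-element sets is 2·6 − 1 = 11 (so min K = 11/6), attained only by arithmetic progressions.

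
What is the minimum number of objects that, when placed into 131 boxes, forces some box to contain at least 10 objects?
n = (10 − 1)·131 + 1 = 1180

By the generalised pigeonhole principle, to guarantee some box contains ≥ r objects we need more than (r − 1) · k objects total. Threshold: n = (r − 1) · k + 1. With r = 10 and k = 131: n = 9 · 131 + 1 = 1179 + 1 = 1180. For n = 1179 = 9 · 131, we can put exactly 9 objects in every box, avoiding 10 in any single one — so 1180 is tight.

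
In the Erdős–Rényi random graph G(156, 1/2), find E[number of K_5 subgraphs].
E[# K_5] = C(156, 5) · (1/2)^C(5, 2) = 721656936 / 2^10 = 90207117/128 = 704743.1015625

For each 5-subset S of vertices (there are C(156, 5) = 721656936 such S), let X_S = 1 if S induces a K_5 (all C(5, 2) = 10 edges present). Then P(X_S = 1) = (1/2)^10 = 1/1024. By linearity of expectation, E[# K_5] = C(156, 5) · (1/2)^10 = 721656936 / 1024 = 90207117/128 = 704743.1015625.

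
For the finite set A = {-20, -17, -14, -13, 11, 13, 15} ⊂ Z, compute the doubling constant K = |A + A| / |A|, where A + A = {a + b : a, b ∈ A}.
K = |A + A| / |A| = 25/7

Enumerate A + A = {a + b : a, b ∈ A}. With |A| = 7, there are |A|^2 = 49 ordered sum pairs; collecting distinct values, A + A = {-40, -37, -34, -33, -31, -30, -28, -27, -26, -9, -7, -6, -5, -4, -3, -2, -1, 0, 1, 2, 22, 24, 26, 28, 30}, so |A + A| = 25. Thus K = 25/7. For comparison, the minimum possible |A + A| over all 7-element sets is 2·7 − 1 = 13 (so min K = 13/7), attained only by arithmetic progressions.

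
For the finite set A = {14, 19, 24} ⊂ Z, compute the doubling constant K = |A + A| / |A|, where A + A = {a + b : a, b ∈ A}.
K = |A + A| / |A| = 5/3

Enumerate A + A = {a + b : a, b ∈ A}. With |A| = 3, there are |A|^2 = 9 ordered sum pairs; collecting distinct values, A + A = {28, 33, 38, 43, 48}, so |A + A| = 5. Thus K = 5/3. Here |A + A| = 2|A| − 1 = 5, the minimum possible — so K = 5/3 is minimal, which holds iff A is an arithmetic progression.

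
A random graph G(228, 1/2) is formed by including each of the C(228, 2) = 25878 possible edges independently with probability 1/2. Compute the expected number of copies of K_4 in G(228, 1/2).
E[# K_4] = C(228, 4) · (1/2)^C(4, 2) = 109658025 / 2^6 = 1713406.640625

For each 4-subset S of vertices (there are C(228, 4) = 109658025 such S), let X_S = 1 if S induces a K_4 (all C(4, 2) = 6 edges present). Then P(X_S = 1) = (1/2)^6 = 1/64. By linearity of expectation, E[# K_4] = C(228, 4) · (1/2)^6 = 109658025 / 64 = 1713406.640625.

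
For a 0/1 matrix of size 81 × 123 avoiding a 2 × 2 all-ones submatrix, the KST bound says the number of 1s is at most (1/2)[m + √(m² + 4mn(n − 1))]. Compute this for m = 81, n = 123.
z(81, 123; 2, 2) ≤ (1/2)[81 + √(81² + 4·81·123·122)] = (1/2)[81 + √4868505] = 1143.7344

Kővári–Sós–Turán: let r_1, ..., r_81 be the row sums and z = Σ r_i the total number of 1s. Each pair of columns can share at most one row with both entries 1 (else a 2×2 all-ones block appears), so Σ_i C(r_i, 2) ≤ C(123, 2) = 7503. By convexity Σ_i C(r_i, 2) ≥ 81·C(z/81, 2) = z(z − 81)/(2·81), giving z² − 81z − 81·123·122 ≤ 0 and hence z ≤ (1/2)[81 + √(6561 + 4·1215486)] = (1/2)[81 + √4868505] ≈ (1/2)(81 + 2206.4689) = 1143.7344.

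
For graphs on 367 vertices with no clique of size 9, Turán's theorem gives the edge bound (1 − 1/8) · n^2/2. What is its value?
Turán density bound = (7/8) · 367^2/2 = 942823/16 ≈ 58926.4375

Turán's theorem: ex(n, K_{r+1}) is achieved by the complete r-partite Turán graph T(n, r) with parts as balanced as possible, and is at most (1 − 1/r) · n^2/2. For r = 8, n = 367: the density bound is (7/8) · 134689/2 = 942823/16 ≈ 58926.4375. The integer-valued extremum is e(T(367, 8)) = 58926, which is strictly less than the density bound 942823/16 since 8 ∤ 367 (the parts of T(367, 8) cannot all be equal).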